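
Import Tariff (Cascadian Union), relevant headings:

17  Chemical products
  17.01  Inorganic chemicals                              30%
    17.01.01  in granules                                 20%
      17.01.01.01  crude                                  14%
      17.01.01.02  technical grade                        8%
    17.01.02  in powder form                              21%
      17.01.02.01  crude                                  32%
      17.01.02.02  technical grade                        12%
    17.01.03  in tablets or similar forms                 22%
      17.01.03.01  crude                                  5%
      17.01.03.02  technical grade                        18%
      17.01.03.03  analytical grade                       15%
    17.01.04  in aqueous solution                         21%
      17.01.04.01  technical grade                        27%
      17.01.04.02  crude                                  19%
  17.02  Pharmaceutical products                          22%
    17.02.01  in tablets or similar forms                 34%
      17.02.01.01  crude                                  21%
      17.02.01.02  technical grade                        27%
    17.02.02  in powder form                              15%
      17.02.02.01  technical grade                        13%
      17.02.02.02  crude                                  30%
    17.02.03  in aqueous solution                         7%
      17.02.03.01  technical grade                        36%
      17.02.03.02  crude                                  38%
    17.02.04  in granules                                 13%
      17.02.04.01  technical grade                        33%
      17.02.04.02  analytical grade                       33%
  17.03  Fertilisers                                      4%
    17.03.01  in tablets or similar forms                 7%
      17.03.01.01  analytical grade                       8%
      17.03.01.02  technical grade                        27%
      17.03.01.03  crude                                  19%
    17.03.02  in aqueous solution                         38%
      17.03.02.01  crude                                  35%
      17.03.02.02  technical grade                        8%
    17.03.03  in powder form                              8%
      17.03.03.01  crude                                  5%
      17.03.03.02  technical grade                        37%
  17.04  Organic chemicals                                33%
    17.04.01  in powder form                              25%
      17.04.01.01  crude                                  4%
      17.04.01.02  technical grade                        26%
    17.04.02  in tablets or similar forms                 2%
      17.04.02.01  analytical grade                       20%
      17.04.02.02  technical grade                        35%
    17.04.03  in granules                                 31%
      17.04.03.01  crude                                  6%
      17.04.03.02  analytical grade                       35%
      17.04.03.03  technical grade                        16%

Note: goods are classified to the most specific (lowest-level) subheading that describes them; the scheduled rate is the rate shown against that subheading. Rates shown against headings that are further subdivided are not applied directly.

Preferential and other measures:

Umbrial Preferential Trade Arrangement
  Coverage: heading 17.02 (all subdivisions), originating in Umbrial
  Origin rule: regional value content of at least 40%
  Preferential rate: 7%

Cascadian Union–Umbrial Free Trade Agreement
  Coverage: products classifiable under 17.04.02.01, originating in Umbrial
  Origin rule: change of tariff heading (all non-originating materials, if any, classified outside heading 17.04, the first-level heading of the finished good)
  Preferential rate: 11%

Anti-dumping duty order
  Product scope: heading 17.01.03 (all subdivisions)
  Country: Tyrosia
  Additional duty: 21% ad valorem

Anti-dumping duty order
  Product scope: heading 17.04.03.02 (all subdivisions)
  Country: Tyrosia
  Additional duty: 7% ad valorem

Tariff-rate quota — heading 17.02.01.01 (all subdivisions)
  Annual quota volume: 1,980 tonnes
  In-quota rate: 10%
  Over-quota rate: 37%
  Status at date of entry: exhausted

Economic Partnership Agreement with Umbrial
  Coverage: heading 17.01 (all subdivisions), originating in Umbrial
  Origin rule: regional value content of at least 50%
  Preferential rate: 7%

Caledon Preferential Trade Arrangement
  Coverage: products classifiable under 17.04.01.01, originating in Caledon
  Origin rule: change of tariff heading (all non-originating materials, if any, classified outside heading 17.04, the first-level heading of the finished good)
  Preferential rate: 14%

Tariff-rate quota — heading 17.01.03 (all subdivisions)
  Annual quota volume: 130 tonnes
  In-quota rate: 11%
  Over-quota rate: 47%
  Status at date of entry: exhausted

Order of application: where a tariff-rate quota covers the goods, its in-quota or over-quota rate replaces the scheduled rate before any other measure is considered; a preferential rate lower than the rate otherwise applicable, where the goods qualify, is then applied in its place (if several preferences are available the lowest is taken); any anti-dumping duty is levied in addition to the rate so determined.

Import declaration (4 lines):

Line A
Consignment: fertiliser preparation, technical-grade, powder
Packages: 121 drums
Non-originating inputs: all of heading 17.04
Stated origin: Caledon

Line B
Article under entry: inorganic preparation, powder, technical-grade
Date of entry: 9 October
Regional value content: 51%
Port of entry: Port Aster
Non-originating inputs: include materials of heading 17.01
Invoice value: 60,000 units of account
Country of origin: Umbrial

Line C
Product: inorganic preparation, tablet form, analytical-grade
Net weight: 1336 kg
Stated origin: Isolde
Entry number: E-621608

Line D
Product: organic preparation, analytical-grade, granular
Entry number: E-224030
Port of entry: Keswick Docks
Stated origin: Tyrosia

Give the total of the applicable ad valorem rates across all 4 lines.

133%

Line A: fertiliser → 17.03; powder → 17.03.03; technical-grade → 17.03.03.02. Scheduled 37%. Caledon agreement on 17.04.01.01: 17.03.03.02 not covered. → 37%.
Line B: inorganic → 17.01; powder → 17.01.02; technical-grade → 17.01.02.02. Scheduled 12%. Umbrial agreement on 17.02: 17.01.02.02 not covered; Umbrial agreement on 17.04.02.01: 17.01.02.02 not covered; Umbrial agreement on 17.01: RVC ≥ 50% → 7% available; preferential 7%. → 7%.
Line C: inorganic → 17.01; tablet form → 17.01.03; analytical-grade → 17.01.03.03. Scheduled 15%. quota on 17.01.03 exhausted → over-quota 47%. → 47%.
Line D: organic → 17.04; granular → 17.04.03; analytical-grade → 17.04.03.02. Scheduled 35%. anti-dumping (Tyrosia, 17.04.03.02): +7%; total 35% + 7% = 42%. → 42%.
Sum: 37% + 7% + 47% + 42% = 133%.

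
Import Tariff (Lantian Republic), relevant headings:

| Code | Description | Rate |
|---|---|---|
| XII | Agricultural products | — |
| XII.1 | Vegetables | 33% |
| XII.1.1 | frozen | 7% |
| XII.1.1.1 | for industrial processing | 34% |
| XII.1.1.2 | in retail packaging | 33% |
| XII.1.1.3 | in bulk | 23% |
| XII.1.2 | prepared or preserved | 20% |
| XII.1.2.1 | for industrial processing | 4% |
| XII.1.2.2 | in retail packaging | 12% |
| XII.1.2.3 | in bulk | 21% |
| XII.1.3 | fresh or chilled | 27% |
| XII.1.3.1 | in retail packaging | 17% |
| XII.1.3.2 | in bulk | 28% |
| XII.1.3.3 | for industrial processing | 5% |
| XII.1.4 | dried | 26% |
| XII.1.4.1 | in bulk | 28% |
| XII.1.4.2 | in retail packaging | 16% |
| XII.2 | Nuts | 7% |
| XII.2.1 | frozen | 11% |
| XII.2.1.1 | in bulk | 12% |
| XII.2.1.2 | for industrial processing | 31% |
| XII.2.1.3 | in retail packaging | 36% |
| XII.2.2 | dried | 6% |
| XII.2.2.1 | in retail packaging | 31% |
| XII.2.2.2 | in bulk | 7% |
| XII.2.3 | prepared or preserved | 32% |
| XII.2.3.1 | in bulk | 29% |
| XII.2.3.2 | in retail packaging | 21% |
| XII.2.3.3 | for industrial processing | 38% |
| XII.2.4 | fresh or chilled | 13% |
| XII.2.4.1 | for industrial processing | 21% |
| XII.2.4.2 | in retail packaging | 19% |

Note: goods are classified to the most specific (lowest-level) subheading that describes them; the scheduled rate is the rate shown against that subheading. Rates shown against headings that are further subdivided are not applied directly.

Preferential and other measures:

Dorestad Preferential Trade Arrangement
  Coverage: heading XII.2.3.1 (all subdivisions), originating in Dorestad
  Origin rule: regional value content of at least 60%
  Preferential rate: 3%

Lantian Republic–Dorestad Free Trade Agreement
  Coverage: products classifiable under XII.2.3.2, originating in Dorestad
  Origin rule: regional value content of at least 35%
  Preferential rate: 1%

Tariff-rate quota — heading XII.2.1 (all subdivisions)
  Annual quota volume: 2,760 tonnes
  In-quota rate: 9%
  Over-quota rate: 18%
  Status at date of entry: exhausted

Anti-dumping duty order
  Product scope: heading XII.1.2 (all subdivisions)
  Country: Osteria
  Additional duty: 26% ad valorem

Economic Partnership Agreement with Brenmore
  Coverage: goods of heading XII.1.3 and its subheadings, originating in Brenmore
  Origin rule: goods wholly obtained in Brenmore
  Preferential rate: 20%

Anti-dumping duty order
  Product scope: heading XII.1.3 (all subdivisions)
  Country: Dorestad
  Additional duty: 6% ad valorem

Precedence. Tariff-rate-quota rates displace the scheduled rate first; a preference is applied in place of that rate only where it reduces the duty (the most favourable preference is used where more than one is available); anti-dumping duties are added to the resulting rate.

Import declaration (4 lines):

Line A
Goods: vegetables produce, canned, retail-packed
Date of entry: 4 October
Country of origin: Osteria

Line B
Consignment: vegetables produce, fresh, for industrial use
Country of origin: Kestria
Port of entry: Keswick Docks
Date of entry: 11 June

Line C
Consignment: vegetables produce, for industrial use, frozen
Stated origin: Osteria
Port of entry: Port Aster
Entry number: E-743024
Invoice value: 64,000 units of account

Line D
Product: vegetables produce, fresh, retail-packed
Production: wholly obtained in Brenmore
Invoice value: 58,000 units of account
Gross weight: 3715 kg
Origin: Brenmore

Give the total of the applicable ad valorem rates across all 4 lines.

94%

Line A: vegetables → XII.1; canned → XII.1.2; retail-packed → XII.1.2.2. Scheduled 12%. anti-dumping (Osteria, XII.1.2): +26%; total 12% + 26% = 38%. → 38%.
Line B: vegetables → XII.1; fresh → XII.1.3; for industrial use → XII.1.3.3. Scheduled 5%. No special measure applies. → 5%.
Line C: vegetables → XII.1; frozen → XII.1.1; for industrial use → XII.1.1.1. Scheduled 34%. No special measure applies. → 34%.
Line D: vegetables → XII.1; fresh → XII.1.3; retail-packed → XII.1.3.1. Scheduled 17%. Brenmore agreement on XII.1.3: wholly obtained → 20% available; preference 20% not lower than 17% → no reduction. → 17%.
Sum: 38% + 5% + 34% + 17% = 94%.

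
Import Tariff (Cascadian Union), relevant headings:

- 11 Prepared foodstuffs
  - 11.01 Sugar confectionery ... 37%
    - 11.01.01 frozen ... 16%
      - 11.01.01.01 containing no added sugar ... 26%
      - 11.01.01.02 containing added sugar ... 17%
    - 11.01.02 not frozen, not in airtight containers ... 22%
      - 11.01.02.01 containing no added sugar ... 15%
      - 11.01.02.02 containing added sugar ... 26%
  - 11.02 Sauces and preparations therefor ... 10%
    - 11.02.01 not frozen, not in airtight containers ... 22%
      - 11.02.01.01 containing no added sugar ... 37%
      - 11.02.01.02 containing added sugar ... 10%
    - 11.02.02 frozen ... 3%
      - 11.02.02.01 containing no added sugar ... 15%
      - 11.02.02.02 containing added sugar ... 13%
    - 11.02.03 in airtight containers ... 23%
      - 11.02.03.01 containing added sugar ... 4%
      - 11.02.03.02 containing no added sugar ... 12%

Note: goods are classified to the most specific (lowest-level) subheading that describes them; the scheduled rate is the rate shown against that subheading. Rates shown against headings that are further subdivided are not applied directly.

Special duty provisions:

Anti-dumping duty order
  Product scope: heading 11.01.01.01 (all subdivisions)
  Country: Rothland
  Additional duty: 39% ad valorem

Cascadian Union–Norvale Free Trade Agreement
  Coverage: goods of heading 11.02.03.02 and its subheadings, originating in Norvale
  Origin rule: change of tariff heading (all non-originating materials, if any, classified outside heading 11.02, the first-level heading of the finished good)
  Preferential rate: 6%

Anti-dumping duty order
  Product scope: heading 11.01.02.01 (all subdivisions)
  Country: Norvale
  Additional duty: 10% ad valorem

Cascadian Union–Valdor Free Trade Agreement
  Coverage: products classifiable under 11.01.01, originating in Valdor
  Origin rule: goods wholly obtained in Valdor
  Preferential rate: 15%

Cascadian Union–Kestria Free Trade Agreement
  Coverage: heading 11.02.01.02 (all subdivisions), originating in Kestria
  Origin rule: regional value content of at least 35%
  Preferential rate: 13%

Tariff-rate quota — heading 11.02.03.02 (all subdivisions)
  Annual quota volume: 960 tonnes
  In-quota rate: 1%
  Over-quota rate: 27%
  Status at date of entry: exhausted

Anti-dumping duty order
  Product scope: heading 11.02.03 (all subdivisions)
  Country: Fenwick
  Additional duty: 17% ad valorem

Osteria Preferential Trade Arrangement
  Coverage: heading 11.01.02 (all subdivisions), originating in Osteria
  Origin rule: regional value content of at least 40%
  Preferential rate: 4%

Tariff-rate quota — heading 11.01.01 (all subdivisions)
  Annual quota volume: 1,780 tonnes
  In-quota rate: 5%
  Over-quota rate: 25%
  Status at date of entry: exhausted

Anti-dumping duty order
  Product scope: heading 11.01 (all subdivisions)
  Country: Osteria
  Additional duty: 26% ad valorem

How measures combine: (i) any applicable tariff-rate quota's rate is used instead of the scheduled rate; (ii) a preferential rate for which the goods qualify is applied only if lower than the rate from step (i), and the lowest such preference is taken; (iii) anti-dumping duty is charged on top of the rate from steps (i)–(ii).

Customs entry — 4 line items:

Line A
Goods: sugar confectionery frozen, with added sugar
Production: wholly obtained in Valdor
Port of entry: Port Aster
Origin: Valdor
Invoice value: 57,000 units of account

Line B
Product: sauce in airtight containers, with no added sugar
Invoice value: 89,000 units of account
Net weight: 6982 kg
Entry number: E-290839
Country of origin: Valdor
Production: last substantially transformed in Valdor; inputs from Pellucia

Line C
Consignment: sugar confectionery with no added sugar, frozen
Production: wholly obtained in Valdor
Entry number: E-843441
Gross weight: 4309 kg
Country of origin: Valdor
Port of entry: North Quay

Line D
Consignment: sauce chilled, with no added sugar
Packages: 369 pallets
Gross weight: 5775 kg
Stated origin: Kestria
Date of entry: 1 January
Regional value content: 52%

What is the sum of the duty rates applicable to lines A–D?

94%

Line A: sugar confectionery → 11.01; frozen → 11.01.01; with added sugar → 11.01.01.02. Scheduled 17%. quota on 11.01.01 exhausted → over-quota 25%; Valdor agreement on 11.01.01: wholly obtained → 15% available; preferential 15%. → 15%.
Line B: sauce → 11.02; in airtight containers → 11.02.03; with no added sugar → 11.02.03.02. Scheduled 12%. quota on 11.02.03.02 exhausted → over-quota 27%; Valdor agreement on 11.01.01: 11.02.03.02 not covered. → 27%.
Line C: sugar confectionery → 11.01; frozen → 11.01.01; with no added sugar → 11.01.01.01. Scheduled 26%. quota on 11.01.01 exhausted → over-quota 25%; Valdor agreement on 11.01.01: wholly obtained → 15% available; preferential 15%. → 15%.
Line D: sauce → 11.02; chilled → 11.02.01; with no added sugar → 11.02.01.01. Scheduled 37%. Kestria agreement on 11.02.01.02: 11.02.01.01 not covered. → 37%.
Sum: 15% + 27% + 15% + 37% = 94%.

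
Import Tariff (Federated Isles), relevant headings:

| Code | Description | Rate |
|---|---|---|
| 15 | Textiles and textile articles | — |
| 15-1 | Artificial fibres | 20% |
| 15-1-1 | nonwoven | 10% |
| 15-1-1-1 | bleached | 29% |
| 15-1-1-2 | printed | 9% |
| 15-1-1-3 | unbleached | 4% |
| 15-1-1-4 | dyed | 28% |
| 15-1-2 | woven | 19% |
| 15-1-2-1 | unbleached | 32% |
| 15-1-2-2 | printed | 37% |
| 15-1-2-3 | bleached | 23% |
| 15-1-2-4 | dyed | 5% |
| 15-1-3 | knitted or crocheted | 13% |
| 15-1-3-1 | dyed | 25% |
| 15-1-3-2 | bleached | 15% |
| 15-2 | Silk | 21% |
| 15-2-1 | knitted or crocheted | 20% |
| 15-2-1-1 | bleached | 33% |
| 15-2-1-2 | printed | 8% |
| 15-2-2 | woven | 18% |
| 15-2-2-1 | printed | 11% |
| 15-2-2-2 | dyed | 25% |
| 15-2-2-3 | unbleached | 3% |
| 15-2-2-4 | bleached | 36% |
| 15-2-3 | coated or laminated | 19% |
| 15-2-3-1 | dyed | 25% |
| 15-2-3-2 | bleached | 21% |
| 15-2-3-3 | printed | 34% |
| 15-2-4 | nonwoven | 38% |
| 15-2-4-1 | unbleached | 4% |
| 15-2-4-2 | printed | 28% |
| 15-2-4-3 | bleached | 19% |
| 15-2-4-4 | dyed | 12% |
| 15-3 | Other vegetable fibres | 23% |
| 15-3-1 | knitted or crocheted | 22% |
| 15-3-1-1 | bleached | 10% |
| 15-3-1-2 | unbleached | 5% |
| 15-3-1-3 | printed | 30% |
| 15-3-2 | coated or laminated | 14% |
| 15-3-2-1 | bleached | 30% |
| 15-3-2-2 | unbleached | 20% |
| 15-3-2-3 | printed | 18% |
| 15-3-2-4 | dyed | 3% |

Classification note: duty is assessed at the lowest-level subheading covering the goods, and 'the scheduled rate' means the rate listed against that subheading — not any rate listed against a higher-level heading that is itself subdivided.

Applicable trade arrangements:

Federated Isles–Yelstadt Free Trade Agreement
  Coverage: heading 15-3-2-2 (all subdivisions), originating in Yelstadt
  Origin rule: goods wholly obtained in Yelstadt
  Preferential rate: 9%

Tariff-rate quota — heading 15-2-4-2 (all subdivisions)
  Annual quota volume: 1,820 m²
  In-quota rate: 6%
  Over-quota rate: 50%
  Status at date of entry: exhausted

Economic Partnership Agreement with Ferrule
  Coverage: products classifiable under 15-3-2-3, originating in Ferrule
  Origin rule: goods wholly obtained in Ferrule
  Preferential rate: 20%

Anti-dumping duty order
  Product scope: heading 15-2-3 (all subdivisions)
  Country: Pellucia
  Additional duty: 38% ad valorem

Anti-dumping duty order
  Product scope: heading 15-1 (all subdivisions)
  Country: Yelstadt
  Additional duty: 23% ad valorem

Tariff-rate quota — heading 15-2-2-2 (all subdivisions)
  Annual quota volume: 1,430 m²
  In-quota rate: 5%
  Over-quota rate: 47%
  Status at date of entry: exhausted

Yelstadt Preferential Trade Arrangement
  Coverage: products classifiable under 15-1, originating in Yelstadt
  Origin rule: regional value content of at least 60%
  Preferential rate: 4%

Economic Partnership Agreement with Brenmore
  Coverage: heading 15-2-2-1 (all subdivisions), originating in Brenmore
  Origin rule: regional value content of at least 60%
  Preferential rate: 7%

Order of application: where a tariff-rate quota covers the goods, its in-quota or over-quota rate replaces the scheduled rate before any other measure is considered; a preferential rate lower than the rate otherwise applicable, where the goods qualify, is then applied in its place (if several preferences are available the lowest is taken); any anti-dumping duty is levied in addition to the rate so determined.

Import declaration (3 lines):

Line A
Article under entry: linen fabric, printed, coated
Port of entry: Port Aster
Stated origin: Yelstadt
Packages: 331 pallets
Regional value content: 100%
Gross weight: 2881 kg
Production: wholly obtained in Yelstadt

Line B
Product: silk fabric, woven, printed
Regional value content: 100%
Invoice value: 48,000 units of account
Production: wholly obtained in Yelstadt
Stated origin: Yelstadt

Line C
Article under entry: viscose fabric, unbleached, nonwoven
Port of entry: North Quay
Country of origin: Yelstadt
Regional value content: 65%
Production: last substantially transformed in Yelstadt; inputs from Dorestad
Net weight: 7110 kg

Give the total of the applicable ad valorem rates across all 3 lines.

56%

Line A: linen → 15-3; coated → 15-3-2; printed → 15-3-2-3. Scheduled 18%. Yelstadt agreement on 15-3-2-2: 15-3-2-3 not covered; Yelstadt agreement on 15-1: 15-3-2-3 not covered. → 18%.
Line B: silk → 15-2; woven → 15-2-2; printed → 15-2-2-1. Scheduled 11%. Yelstadt agreement on 15-3-2-2: 15-2-2-1 not covered; Yelstadt agreement on 15-1: 15-2-2-1 not covered. → 11%.
Line C: viscose → 15-1; nonwoven → 15-1-1; unbleached → 15-1-1-3. Scheduled 4%. Yelstadt agreement on 15-3-2-2: 15-1-1-3 not covered; Yelstadt agreement on 15-1: RVC ≥ 60% → 4% available; preference 4% not lower than 4% → no reduction; anti-dumping (Yelstadt, 15-1): +23%; total 4% + 23% = 27%. → 27%.
Sum: 18% + 11% + 27% = 56%.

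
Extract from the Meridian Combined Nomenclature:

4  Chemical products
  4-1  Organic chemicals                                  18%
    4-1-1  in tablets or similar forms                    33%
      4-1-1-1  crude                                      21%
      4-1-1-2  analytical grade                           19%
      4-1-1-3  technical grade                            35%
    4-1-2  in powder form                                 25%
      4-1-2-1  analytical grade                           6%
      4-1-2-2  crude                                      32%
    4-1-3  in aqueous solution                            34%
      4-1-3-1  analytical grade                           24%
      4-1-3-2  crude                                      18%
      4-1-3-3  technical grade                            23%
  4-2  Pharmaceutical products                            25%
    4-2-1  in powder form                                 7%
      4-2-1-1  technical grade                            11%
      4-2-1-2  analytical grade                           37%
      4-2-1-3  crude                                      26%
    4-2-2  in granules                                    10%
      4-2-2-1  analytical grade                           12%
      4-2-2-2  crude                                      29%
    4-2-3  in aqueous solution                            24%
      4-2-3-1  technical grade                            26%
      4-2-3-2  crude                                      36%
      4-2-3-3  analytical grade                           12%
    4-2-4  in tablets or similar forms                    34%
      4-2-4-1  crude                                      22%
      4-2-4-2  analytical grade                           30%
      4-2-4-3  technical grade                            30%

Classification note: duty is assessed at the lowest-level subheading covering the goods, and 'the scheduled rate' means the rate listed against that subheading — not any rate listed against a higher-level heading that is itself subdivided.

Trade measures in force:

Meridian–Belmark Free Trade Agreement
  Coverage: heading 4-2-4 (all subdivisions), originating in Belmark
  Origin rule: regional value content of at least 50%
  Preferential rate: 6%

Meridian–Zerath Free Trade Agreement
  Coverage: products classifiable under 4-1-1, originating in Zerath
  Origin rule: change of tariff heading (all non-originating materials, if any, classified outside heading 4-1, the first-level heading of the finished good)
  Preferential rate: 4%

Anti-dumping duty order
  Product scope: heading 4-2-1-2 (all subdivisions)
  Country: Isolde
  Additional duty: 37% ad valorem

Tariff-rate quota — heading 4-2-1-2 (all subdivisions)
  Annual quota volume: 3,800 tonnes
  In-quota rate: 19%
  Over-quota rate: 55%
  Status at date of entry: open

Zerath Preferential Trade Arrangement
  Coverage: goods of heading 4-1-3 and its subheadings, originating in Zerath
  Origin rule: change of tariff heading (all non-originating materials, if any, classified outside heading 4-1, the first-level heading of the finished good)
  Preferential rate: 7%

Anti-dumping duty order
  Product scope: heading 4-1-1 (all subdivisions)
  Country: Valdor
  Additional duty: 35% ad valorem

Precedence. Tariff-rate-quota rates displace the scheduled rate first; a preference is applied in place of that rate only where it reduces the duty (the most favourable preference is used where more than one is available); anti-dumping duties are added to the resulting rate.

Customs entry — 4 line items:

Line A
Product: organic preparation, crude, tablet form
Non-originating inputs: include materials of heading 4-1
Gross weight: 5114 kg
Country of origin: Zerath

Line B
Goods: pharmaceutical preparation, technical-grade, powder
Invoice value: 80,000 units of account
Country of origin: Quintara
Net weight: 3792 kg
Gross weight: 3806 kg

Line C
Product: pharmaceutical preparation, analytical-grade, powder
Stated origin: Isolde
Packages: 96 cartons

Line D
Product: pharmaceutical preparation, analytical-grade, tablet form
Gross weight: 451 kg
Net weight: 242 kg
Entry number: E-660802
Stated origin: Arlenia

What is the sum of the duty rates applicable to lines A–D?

Line A: organic → 4-1; tablet form → 4-1-1; crude → 4-1-1-1. Scheduled 21%. Zerath agreement on 4-1-1: CTH not met; Zerath agreement on 4-1-3: 4-1-1-1 not covered. → 21%.
Line B: pharmaceutical → 4-2; powder → 4-2-1; technical-grade → 4-2-1-1. Scheduled 11%. No special measure applies. → 11%.
Line C: pharmaceutical → 4-2; powder → 4-2-1; analytical-grade → 4-2-1-2. Scheduled 37%. quota on 4-2-1-2 open → in-quota 19%; anti-dumping (Isolde, 4-2-1-2): +37%; total 19% + 37% = 56%. → 56%.
Line D: pharmaceutical → 4-2; tablet form → 4-2-4; analytical-grade → 4-2-4-2. Scheduled 30%. No special measure applies. → 30%.
Sum: 21% + 11% + 56% + 30% = 118%.

118%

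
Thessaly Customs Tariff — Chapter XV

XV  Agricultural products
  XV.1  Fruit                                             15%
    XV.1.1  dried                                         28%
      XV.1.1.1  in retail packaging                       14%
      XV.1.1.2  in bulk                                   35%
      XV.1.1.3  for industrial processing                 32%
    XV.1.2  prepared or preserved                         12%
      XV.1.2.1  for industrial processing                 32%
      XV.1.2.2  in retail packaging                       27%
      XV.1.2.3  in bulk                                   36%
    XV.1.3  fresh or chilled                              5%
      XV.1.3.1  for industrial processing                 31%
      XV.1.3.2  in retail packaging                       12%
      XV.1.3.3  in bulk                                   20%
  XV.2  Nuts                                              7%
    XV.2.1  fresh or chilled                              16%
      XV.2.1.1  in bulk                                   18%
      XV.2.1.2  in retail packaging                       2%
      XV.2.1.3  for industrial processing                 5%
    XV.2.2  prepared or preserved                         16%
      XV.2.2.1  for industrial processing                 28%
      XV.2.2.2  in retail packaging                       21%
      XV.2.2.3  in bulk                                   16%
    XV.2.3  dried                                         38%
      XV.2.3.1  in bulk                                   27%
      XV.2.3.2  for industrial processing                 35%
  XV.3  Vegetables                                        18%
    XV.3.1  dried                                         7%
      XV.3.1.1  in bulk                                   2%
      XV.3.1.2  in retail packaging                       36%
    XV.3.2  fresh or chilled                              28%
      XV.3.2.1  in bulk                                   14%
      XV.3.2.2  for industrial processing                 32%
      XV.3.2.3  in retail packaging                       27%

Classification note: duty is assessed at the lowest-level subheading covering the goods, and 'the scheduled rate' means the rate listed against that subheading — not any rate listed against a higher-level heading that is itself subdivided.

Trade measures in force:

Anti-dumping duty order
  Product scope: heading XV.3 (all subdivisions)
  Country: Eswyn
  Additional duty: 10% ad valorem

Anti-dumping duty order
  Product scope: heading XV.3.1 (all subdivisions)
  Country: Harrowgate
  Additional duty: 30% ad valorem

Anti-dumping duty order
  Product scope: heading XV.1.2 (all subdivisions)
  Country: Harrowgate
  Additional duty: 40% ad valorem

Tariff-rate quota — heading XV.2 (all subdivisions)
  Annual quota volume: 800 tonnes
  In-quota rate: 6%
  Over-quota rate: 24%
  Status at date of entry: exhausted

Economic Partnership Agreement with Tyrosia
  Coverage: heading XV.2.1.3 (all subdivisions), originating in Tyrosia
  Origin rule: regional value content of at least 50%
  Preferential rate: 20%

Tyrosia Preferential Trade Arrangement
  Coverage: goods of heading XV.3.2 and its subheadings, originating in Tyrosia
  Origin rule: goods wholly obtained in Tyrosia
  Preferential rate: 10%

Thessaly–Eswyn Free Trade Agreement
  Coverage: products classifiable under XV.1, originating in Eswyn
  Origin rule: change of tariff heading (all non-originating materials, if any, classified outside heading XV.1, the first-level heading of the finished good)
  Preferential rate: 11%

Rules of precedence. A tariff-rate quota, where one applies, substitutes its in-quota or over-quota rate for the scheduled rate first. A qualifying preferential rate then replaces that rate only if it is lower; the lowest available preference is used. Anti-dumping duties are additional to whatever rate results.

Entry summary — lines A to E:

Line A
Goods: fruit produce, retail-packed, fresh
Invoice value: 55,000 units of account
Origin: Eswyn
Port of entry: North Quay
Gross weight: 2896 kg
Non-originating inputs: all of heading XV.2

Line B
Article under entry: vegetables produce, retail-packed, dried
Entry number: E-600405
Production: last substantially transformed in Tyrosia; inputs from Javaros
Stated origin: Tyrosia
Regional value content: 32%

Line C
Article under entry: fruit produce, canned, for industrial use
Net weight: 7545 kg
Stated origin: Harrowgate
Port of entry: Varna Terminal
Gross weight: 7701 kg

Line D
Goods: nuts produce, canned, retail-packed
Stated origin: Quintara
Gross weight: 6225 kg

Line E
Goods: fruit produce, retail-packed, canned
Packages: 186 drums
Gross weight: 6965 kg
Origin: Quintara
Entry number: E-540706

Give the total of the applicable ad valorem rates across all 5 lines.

170%

Line A: fruit → XV.1; fresh → XV.1.3; retail-packed → XV.1.3.2. Scheduled 12%. Eswyn agreement on XV.1: CTH met → 11% available; preferential 11%. → 11%.
Line B: vegetables → XV.3; dried → XV.3.1; retail-packed → XV.3.1.2. Scheduled 36%. Tyrosia agreement on XV.2.1.3: XV.3.1.2 not covered; Tyrosia agreement on XV.3.2: XV.3.1.2 not covered. → 36%.
Line C: fruit → XV.1; canned → XV.1.2; for industrial use → XV.1.2.1. Scheduled 32%. anti-dumping (Harrowgate, XV.1.2): +40%; total 32% + 40% = 72%. → 72%.
Line D: nuts → XV.2; canned → XV.2.2; retail-packed → XV.2.2.2. Scheduled 21%. quota on XV.2 exhausted → over-quota 24%. → 24%.
Line E: fruit → XV.1; canned → XV.1.2; retail-packed → XV.1.2.2. Scheduled 27%. No special measure applies. → 27%.
Sum: 11% + 36% + 72% + 24% + 27% = 170%.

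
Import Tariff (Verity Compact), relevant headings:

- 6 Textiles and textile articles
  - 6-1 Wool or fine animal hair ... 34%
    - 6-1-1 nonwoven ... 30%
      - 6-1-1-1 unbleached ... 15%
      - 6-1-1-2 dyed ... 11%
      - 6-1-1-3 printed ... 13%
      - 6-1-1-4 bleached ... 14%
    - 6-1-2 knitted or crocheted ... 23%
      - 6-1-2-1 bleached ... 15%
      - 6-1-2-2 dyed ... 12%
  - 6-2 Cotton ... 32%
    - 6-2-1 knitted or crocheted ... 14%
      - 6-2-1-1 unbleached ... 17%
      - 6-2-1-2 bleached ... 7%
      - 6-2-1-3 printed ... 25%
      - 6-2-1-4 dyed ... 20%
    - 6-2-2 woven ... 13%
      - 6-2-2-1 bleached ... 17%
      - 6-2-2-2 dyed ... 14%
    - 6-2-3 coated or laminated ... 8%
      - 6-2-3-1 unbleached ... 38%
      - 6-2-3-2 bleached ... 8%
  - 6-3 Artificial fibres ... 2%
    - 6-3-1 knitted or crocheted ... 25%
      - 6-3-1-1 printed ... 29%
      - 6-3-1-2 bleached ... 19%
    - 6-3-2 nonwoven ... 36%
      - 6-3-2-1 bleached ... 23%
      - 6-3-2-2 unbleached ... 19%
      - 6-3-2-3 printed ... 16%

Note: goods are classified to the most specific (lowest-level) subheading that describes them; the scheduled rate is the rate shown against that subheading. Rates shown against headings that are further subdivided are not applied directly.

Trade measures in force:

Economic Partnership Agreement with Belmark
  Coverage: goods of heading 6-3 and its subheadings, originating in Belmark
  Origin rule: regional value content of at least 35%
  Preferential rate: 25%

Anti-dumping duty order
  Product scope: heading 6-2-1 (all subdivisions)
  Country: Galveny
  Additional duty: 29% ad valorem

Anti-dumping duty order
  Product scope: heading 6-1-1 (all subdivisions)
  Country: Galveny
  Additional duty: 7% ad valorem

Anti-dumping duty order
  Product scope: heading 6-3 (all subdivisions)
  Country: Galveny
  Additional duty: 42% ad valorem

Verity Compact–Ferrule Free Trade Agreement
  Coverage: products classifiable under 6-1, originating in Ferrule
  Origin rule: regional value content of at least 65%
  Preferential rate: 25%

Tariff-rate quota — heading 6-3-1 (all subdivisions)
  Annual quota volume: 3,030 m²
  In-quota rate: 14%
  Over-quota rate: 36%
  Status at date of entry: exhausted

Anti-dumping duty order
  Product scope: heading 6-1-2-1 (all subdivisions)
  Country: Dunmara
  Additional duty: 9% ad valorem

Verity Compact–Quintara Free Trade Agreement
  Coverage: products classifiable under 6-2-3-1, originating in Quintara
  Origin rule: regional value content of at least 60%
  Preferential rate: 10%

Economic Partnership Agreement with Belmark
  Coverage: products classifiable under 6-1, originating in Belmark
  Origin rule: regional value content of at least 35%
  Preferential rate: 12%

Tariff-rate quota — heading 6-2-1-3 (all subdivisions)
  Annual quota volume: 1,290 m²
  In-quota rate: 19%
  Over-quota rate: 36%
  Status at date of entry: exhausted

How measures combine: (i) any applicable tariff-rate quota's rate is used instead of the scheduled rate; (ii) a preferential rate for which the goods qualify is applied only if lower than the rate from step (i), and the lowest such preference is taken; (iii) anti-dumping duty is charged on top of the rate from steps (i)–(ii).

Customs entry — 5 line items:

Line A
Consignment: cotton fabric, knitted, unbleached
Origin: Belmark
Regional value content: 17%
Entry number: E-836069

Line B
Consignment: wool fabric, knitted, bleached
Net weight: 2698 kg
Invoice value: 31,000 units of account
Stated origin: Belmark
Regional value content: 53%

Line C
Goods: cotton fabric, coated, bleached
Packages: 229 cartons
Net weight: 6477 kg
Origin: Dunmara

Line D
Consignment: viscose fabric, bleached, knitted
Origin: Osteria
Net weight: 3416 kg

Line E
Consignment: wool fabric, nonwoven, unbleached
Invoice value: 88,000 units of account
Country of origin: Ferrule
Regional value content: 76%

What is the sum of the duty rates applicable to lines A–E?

88%

Line A: cotton → 6-2; knitted → 6-2-1; unbleached → 6-2-1-1. Scheduled 17%. Belmark agreement on 6-3: 6-2-1-1 not covered; Belmark agreement on 6-1: 6-2-1-1 not covered. → 17%.
Line B: wool → 6-1; knitted → 6-1-2; bleached → 6-1-2-1. Scheduled 15%. Belmark agreement on 6-3: 6-1-2-1 not covered; Belmark agreement on 6-1: RVC ≥ 35% → 12% available; preferential 12%. → 12%.
Line C: cotton → 6-2; coated → 6-2-3; bleached → 6-2-3-2. Scheduled 8%. No special measure applies. → 8%.
Line D: viscose → 6-3; knitted → 6-3-1; bleached → 6-3-1-2. Scheduled 19%. quota on 6-3-1 exhausted → over-quota 36%. → 36%.
Line E: wool → 6-1; nonwoven → 6-1-1; unbleached → 6-1-1-1. Scheduled 15%. Ferrule agreement on 6-1: RVC ≥ 65% → 25% available; preference 25% not lower than 15% → no reduction. → 15%.
Sum: 17% + 12% + 8% + 36% + 15% = 88%.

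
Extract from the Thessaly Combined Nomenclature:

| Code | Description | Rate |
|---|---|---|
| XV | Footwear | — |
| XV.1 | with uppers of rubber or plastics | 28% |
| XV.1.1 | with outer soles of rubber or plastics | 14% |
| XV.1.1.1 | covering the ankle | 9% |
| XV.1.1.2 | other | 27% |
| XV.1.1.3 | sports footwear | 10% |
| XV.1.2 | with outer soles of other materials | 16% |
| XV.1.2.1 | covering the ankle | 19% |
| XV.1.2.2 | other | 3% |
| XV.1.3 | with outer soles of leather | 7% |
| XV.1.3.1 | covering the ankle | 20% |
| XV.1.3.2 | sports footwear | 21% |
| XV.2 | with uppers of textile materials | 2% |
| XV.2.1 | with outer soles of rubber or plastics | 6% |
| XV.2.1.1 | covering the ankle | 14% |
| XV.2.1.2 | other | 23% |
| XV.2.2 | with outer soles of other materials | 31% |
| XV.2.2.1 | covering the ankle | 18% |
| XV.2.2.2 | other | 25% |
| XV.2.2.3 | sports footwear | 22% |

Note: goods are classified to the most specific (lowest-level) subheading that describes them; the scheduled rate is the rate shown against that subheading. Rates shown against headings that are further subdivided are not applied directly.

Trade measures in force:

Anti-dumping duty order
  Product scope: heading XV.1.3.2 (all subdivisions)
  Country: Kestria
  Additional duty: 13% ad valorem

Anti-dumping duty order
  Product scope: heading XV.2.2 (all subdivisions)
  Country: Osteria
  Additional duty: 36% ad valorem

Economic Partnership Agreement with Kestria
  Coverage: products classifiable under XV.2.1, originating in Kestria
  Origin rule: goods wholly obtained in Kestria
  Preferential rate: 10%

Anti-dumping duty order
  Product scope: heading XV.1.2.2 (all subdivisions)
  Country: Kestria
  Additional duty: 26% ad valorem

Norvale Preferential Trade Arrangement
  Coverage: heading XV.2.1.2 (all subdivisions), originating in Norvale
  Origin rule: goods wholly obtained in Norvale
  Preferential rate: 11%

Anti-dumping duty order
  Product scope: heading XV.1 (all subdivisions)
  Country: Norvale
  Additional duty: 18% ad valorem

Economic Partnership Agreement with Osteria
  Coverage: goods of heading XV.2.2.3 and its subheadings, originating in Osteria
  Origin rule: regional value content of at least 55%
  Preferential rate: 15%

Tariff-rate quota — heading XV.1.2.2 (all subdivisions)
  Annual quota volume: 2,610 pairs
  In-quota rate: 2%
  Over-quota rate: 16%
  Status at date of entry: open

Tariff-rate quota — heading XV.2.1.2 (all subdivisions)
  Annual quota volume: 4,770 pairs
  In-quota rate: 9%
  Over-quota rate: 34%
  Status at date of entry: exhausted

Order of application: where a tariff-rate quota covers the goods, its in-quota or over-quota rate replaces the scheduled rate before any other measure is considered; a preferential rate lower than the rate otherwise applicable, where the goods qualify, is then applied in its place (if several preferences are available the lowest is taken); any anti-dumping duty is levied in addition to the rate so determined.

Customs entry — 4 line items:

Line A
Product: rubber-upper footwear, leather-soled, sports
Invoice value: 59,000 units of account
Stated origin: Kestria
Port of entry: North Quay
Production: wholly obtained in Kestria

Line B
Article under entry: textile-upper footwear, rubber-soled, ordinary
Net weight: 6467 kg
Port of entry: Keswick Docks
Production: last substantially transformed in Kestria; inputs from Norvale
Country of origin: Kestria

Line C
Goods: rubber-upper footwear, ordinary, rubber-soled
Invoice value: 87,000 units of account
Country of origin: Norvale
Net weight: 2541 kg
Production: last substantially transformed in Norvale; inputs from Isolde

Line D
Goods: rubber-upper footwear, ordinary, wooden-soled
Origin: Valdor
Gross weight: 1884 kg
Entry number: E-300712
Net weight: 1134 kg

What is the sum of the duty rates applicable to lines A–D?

115%

Line A: rubber-upper → XV.1; leather-soled → XV.1.3; sports → XV.1.3.2. Scheduled 21%. Kestria agreement on XV.2.1: XV.1.3.2 not covered; anti-dumping (Kestria, XV.1.3.2): +13%; total 21% + 13% = 34%. → 34%.
Line B: textile-upper → XV.2; rubber-soled → XV.2.1; ordinary → XV.2.1.2. Scheduled 23%. quota on XV.2.1.2 exhausted → over-quota 34%; Kestria agreement on XV.2.1: not wholly obtained. → 34%.
Line C: rubber-upper → XV.1; rubber-soled → XV.1.1; ordinary → XV.1.1.2. Scheduled 27%. Norvale agreement on XV.2.1.2: XV.1.1.2 not covered; anti-dumping (Norvale, XV.1): +18%; total 27% + 18% = 45%. → 45%.
Line D: rubber-upper → XV.1; wooden-soled → XV.1.2; ordinary → XV.1.2.2. Scheduled 3%. quota on XV.1.2.2 open → in-quota 2%. → 2%.
Sum: 34% + 34% + 45% + 2% = 115%.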